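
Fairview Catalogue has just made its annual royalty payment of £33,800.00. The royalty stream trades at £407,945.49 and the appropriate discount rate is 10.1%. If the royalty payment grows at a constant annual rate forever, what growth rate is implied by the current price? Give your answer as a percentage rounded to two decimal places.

1.68%

P = D₀(1+g)/(r−g) ⇒ P(r−g) = D₀(1+g) ⇒ g(P+D₀) = P·r − D₀
g = (P·r − D₀)/(P + D₀) = (£407,945.49×0.101 − £33,800.00) / (£407,945.49 + £33,800.00) = 0.016757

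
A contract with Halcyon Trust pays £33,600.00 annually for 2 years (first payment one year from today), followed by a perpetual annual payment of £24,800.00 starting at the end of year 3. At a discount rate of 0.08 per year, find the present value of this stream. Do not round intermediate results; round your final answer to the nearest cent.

£325692.73

PV of 2-year annuity: £33,600.00 × [1 − (1+0.08)^−2] / 0.08 = 59917.69547
Perpetuity value at year 2: £24,800.00 / 0.08 = 310000.00000
PV of perpetuity: 310000.00000 / (1+0.08)^2 = 265775.03429
Total PV = 59917.69547 + 265775.03429 = 325692.72977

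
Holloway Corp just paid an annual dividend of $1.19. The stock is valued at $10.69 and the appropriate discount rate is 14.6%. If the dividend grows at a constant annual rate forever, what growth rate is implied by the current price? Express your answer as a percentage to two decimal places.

P = D₀(1+g)/(r−g) ⇒ P(r−g) = D₀(1+g) ⇒ g(P+D₀) = P·r − D₀
g = (P·r − D₀)/(P + D₀) = ($10.69×0.146 − $1.19) / ($10.69 + $1.19) = 0.031207

3.12%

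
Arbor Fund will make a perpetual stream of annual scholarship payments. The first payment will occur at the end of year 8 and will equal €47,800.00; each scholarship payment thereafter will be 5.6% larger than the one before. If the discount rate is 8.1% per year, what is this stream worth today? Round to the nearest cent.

Value at end of year 7: C₁ / (r − g) = €47,800.00 / (0.081 − 0.056) = €1,912,000.0000
Discount to today: PV = €1,912,000.0000 / (1 + 0.081)^7 = €1,912,000.0000 / 1.724963 = €1,108,429.38

€1108429.38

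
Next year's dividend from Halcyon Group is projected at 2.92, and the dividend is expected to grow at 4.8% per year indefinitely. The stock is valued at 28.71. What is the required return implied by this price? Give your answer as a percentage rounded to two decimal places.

P = D₁/(r − g) ⇒ r = D₁/P + g = 2.9200/28.71 + 0.048 = 0.101707 + 0.048 = 0.149707

14.97%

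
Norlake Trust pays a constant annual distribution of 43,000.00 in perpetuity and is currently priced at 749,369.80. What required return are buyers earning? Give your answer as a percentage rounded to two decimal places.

P = C/r ⇒ r = C/P = 43,000.00/749,369.80 = 0.057382

5.74%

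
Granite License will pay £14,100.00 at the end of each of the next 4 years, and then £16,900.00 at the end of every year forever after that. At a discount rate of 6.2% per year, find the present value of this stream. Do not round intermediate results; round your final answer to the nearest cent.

£262922.62

PV of 4-year annuity: £14,100.00 × [1 − (1+0.062)^−4] / 0.062 = 48635.06400
Perpetuity value at year 4: £16,900.00 / 0.062 = 272580.64516
PV of perpetuity: 272580.64516 / (1+0.062)^4 = 214287.55427
Total PV = 48635.06400 + 214287.55427 = 262922.61827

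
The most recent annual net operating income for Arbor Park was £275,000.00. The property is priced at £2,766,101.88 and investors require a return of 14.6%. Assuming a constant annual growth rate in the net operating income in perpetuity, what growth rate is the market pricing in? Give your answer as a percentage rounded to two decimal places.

4.24%

P = D₀(1+g)/(r−g) ⇒ P(r−g) = D₀(1+g) ⇒ g(P+D₀) = P·r − D₀
g = (P·r − D₀)/(P + D₀) = (£2,766,101.88×0.146 − £275,000.00) / (£2,766,101.88 + £275,000.00) = 0.042370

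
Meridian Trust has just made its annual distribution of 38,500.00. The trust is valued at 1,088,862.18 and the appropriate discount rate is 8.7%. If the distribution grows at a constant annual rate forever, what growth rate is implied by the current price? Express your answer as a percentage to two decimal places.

4.99%

P = D₀(1+g)/(r−g) ⇒ P(r−g) = D₀(1+g) ⇒ g(P+D₀) = P·r − D₀
g = (P·r − D₀)/(P + D₀) = (1,088,862.18×0.087 − 38,500.00) / (1,088,862.18 + 38,500.00) = 0.049878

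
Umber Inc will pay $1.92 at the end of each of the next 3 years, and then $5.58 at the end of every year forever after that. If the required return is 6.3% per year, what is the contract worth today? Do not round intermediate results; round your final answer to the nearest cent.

$78.84

PV of 3-year annuity: $1.92 × [1 − (1+0.063)^−3] / 0.063 = 5.10383
Perpetuity value at year 3: $5.58 / 0.063 = 88.57143
PV of perpetuity: 88.57143 / (1+0.063)^3 = 73.73842
Total PV = 5.10383 + 73.73842 = 78.84225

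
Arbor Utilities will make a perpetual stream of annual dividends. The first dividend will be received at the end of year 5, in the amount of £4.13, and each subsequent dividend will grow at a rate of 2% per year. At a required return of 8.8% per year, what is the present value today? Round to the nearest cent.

Value at end of year 4: C₁ / (r − g) = £4.13 / (0.088 − 0.02) = £60.7353
Discount to today: PV = £60.7353 / (1 + 0.088)^4 = £60.7353 / 1.401250 = £43.34

£43.34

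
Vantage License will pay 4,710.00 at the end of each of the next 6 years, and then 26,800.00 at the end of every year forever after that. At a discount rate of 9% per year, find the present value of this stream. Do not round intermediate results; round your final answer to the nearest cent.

PV of 6-year annuity: 4,710.00 × [1 − (1+0.09)^−6] / 0.09 = 21128.67656
Perpetuity value at year 6: 26,800.00 / 0.09 = 297777.77778
PV of perpetuity: 297777.77778 / (1+0.09)^6 = 177555.15956
Total PV = 21128.67656 + 177555.15956 = 198683.83612

198683.84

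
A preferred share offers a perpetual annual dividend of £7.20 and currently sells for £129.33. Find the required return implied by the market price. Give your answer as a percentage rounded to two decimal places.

5.57%

P = C/r ⇒ r = C/P = £7.20/£129.33 = 0.055672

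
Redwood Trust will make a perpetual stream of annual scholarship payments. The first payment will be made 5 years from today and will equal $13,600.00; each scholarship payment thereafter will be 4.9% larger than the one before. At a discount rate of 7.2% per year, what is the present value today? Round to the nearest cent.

$447746.22

Value at end of year 4: C₁ / (r − g) = $13,600.00 / (0.072 − 0.049) = $591,304.3478
Discount to today: PV = $591,304.3478 / (1 + 0.072)^4 = $591,304.3478 / 1.320624 = $447,746.22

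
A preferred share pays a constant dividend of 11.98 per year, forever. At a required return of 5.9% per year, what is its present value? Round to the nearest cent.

203.05

Level perpetuity: PV = C / r = 11.98 / 0.059 = 203.05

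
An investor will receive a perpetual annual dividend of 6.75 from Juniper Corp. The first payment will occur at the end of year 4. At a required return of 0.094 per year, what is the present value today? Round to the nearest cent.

Value at end of year 3: C / r = 6.75 / 0.094 = 71.8085
Discount to today: PV = 71.8085 / (1 + 0.094)^3 = 71.8085 / 1.309339 = 54.84

54.84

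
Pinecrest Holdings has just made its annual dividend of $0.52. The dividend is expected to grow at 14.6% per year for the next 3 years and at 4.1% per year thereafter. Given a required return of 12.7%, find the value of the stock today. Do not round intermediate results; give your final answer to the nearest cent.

$8.23

D_1 = 0.59592
D_2 = 0.68292
D_3 = 0.78263
Terminal value at year 3: TV = D_3×(1+g_2)/(r−g_2) = 0.81472/0.086 = 9.47348
P_0 = D_1/(1+r)^1 + D_2/(1+r)^2 + D_3/(1+r)^3 + TV/(1+r)^3
    = 0.52877 + 0.53768 + 0.54675 + 6.61817 = 8.23136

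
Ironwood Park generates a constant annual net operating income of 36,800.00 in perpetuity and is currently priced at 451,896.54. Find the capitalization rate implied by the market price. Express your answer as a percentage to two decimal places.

P = C/r ⇒ r = C/P = 36,800.00/451,896.54 = 0.081435

8.14%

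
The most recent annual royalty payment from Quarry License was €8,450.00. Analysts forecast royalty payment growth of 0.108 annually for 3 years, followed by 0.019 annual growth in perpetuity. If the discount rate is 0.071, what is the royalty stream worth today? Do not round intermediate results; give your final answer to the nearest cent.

€210491.18

D_1 = 9362.60000
D_2 = 10373.76080
D_3 = 11494.12697
Terminal value at year 3: TV = D_3×(1+g_2)/(r−g_2) = 11712.51538/0.052 = 225240.68036
P_0 = D_1/(1+r)^1 + D_2/(1+r)^2 + D_3/(1+r)^3 + TV/(1+r)^3
    = 8741.92344 + 9043.93200 + 9356.37409 + 183348.94612 = 210491.17564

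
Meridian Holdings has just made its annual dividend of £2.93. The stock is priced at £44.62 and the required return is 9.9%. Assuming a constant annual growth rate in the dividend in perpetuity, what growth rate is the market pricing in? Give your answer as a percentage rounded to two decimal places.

P = D₀(1+g)/(r−g) ⇒ P(r−g) = D₀(1+g) ⇒ g(P+D₀) = P·r − D₀
g = (P·r − D₀)/(P + D₀) = (£44.62×0.099 − £2.93) / (£44.62 + £2.93) = 0.031280

3.13%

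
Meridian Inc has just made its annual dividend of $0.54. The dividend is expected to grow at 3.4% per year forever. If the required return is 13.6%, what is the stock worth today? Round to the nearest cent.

$5.47

D₁ = D₀ × (1 + g) = $0.54 × 1.034 = $0.5584
Growing perpetuity: P = D₁ / (r − g) = $0.5584 / (0.136 − 0.034) = $5.47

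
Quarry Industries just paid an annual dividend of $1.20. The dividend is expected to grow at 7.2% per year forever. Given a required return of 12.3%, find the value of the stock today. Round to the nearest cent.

$25.22

D₁ = D₀ × (1 + g) = $1.20 × 1.072 = $1.2864
Growing perpetuity: P = D₁ / (r − g) = $1.2864 / (0.123 − 0.072) = $25.22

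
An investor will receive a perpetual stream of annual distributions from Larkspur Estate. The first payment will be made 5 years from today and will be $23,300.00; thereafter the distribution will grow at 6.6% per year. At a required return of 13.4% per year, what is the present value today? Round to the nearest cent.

Value at end of year 4: C₁ / (r − g) = $23,300.00 / (0.134 − 0.066) = $342,647.0588
Discount to today: PV = $342,647.0588 / (1 + 0.134)^4 = $342,647.0588 / 1.653683 = $207,202.40

$207202.40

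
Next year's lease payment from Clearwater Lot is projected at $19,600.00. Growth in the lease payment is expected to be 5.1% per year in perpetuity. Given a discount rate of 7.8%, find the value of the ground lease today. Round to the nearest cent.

$725925.93

Growing perpetuity: P = D₁ / (r − g) = $19,600.0000 / (0.078 − 0.051) = $725,925.93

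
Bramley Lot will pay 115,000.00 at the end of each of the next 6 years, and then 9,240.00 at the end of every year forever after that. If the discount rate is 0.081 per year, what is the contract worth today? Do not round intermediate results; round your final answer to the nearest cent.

PV of 6-year annuity: 115,000.00 × [1 − (1+0.081)^−6] / 0.081 = 530022.21910
Perpetuity value at year 6: 9,240.00 / 0.081 = 114074.07407
PV of perpetuity: 114074.07407 / (1+0.081)^6 = 71487.94099
Total PV = 530022.21910 + 71487.94099 = 601510.16009

601510.16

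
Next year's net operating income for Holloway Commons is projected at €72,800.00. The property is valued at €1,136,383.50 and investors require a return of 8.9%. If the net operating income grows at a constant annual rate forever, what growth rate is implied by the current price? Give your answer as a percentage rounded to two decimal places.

P = D₁/(r−g) ⇒ g = r − D₁/P = 0.089 − €72,800.00/€1,136,383.50 = 0.024937

2.49%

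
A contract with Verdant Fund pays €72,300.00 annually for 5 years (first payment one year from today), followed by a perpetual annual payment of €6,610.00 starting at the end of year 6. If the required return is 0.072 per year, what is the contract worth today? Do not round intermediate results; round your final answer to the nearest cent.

€359711.31

PV of 5-year annuity: €72,300.00 × [1 − (1+0.072)^−5] / 0.072 = 294863.54029
Perpetuity value at year 5: €6,610.00 / 0.072 = 91805.55556
PV of perpetuity: 91805.55556 / (1+0.072)^5 = 64847.76854
Total PV = 294863.54029 + 64847.76854 = 359711.30883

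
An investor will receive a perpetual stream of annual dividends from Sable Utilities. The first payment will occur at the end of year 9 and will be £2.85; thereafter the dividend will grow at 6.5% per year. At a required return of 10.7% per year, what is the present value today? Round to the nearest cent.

£30.09

Value at end of year 8: C₁ / (r − g) = £2.85 / (0.107 − 0.065) = £67.8571
Discount to today: PV = £67.8571 / (1 + 0.107)^8 = £67.8571 / 2.255179 = £30.09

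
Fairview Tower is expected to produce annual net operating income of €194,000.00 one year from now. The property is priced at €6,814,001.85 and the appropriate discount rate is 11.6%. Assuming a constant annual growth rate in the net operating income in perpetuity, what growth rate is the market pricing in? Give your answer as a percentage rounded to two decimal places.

8.75%

P = D₁/(r−g) ⇒ g = r − D₁/P = 0.116 − €194,000.00/€6,814,001.85 = 0.087529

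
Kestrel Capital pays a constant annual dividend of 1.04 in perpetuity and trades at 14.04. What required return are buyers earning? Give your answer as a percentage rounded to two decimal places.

P = C/r ⇒ r = C/P = 1.04/14.04 = 0.074074

7.41%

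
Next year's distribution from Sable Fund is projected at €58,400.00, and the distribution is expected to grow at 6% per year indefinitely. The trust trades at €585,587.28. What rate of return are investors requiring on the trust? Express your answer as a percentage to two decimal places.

15.97%

P = D₁/(r − g) ⇒ r = D₁/P + g = €58,400.0000/€585,587.28 + 0.06 = 0.099729 + 0.06 = 0.159729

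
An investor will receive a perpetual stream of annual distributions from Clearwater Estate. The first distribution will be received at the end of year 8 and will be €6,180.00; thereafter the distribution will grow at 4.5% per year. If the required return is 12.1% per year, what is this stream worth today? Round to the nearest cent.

Value at end of year 7: C₁ / (r − g) = €6,180.00 / (0.121 − 0.045) = €81,315.7895
Discount to today: PV = €81,315.7895 / (1 + 0.121)^7 = €81,315.7895 / 2.224535 = €36,554.06

€36554.06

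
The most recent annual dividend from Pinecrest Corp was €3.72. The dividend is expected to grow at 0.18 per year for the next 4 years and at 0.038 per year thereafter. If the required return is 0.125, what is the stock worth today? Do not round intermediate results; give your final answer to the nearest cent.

€70.51

D_1 = 4.38960
D_2 = 5.17973
D_3 = 6.11208
D_4 = 7.21225
Terminal value at year 4: TV = D_4×(1+g_2)/(r−g_2) = 7.48632/0.087 = 86.04964
P_0 = D_1/(1+r)^1 + D_2/(1+r)^2 + D_3/(1+r)^3 + D_4/(1+r)^4 + TV/(1+r)^4
    = 3.90187 + 4.09262 + 4.29271 + 4.50257 + 53.72037 = 70.51014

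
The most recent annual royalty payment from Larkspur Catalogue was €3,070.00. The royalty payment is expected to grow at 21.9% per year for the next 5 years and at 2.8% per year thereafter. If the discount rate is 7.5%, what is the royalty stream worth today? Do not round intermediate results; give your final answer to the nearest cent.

D_1 = 3742.33000
D_2 = 4561.90027
D_3 = 5560.95643
D_4 = 6778.80589
D_5 = 8263.36438
Terminal value at year 5: TV = D_5×(1+g_2)/(r−g_2) = 8494.73858/0.047 = 180739.11870
P_0 = D_1/(1+r)^1 + D_2/(1+r)^2 + D_3/(1+r)^3 + D_4/(1+r)^4 + D_5/(1+r)^5 + TV/(1+r)^5
    = 3481.23721 + 3947.56108 + 4476.35065 + 5075.97344 + 5755.91779 + 125895.39333 = 148632.43350

€148632.43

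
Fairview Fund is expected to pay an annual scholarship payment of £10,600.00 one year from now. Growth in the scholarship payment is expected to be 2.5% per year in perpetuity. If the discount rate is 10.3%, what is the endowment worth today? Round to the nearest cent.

£135897.44

Growing perpetuity: P = D₁ / (r − g) = £10,600.0000 / (0.103 − 0.025) = £135,897.44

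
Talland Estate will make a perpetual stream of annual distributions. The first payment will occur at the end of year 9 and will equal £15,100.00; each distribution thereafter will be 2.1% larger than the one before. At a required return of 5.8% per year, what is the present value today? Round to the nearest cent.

£259950.04

Value at end of year 8: C₁ / (r − g) = £15,100.00 / (0.058 − 0.021) = £408,108.1081
Discount to today: PV = £408,108.1081 / (1 + 0.058)^8 = £408,108.1081 / 1.569948 = £259,950.04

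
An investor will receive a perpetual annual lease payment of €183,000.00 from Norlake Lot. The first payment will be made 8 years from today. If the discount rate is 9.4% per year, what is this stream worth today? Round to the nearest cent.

€1038011.06

Value at end of year 7: C / r = €183,000.00 / 0.094 = €1,946,808.5106
Discount to today: PV = €1,946,808.5106 / (1 + 0.094)^7 = €1,946,808.5106 / 1.875518 = €1,038,011.06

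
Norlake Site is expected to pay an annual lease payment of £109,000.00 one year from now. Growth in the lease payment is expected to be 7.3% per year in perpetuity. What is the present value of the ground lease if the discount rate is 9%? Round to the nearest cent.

£6411764.71

Growing perpetuity: P = D₁ / (r − g) = £109,000.0000 / (0.09 − 0.073) = £6,411,764.71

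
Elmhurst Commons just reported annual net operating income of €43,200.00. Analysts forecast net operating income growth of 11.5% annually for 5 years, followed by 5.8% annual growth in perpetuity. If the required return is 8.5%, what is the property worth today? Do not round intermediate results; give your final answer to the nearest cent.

D_1 = 48168.00000
D_2 = 53707.32000
D_3 = 59883.66180
D_4 = 66770.28291
D_5 = 74448.86544
Terminal value at year 5: TV = D_5×(1+g_2)/(r−g_2) = 78766.89964/0.027 = 2917292.57914
P_0 = D_1/(1+r)^1 + D_2/(1+r)^2 + D_3/(1+r)^3 + D_4/(1+r)^4 + D_5/(1+r)^5 + TV/(1+r)^5
    = 44394.47005 + 45621.96691 + 46883.40379 + 48179.71910 + 49511.87723 + 1940132.07815 = 2174723.51523

€2174723.52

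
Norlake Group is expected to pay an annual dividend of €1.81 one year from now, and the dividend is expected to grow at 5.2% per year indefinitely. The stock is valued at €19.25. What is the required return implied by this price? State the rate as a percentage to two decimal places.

14.60%

P = D₁/(r − g) ⇒ r = D₁/P + g = €1.8100/€19.25 + 0.052 = 0.094026 + 0.052 = 0.146026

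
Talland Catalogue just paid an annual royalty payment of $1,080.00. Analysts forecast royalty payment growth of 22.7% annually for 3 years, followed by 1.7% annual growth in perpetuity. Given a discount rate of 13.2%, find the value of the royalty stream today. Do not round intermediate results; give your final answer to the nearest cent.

$15977.90

D_1 = 1325.16000
D_2 = 1625.97132
D_3 = 1995.06681
Terminal value at year 3: TV = D_3×(1+g_2)/(r−g_2) = 2028.98295/0.115 = 17643.32996
P_0 = D_1/(1+r)^1 + D_2/(1+r)^2 + D_3/(1+r)^3 + TV/(1+r)^3
    = 1170.63604 + 1268.87847 + 1375.36562 + 12163.01593 = 15977.89606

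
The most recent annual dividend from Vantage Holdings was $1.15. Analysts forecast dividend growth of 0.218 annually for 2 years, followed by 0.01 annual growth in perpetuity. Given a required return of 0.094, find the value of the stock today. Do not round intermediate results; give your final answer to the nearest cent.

$19.85

D_1 = 1.40070
D_2 = 1.70605
Terminal value at year 2: TV = D_2×(1+g_2)/(r−g_2) = 1.72311/0.084 = 20.51325
P_0 = D_1/(1+r)^1 + D_2/(1+r)^2 + TV/(1+r)^2
    = 1.28035 + 1.42547 + 17.13957 = 19.84538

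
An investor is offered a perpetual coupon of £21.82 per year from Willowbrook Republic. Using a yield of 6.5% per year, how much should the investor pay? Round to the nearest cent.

Level perpetuity: PV = C / r = £21.82 / 0.065 = £335.69

£335.69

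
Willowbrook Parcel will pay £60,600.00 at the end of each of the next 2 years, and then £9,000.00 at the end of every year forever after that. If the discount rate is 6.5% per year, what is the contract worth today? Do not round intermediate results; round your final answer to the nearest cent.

£232405.86

PV of 2-year annuity: £60,600.00 × [1 − (1+0.065)^−2] / 0.065 = 110329.96099
Perpetuity value at year 2: £9,000.00 / 0.065 = 138461.53846
PV of perpetuity: 138461.53846 / (1+0.065)^2 = 122075.90069
Total PV = 110329.96099 + 122075.90069 = 232405.86168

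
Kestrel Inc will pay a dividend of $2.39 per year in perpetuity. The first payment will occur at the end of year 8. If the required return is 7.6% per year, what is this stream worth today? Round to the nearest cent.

Value at end of year 7: C / r = $2.39 / 0.076 = $31.4474
Discount to today: PV = $31.4474 / (1 + 0.076)^7 = $31.4474 / 1.669882 = $18.83

$18.83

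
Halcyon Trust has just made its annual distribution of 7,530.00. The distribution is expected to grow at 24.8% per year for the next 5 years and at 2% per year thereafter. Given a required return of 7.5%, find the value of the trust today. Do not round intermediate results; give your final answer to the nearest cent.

354714.19

D_1 = 9397.44000
D_2 = 11728.00512
D_3 = 14636.55039
D_4 = 18266.41489
D_5 = 22796.48578
Terminal value at year 5: TV = D_5×(1+g_2)/(r−g_2) = 23252.41549/0.055 = 422771.19080
P_0 = D_1/(1+r)^1 + D_2/(1+r)^2 + D_3/(1+r)^3 + D_4/(1+r)^4 + D_5/(1+r)^5 + TV/(1+r)^5
    = 8741.80465 + 10148.62531 + 11781.84594 + 13677.90114 + 15879.08896 + 294484.92246 = 354714.18845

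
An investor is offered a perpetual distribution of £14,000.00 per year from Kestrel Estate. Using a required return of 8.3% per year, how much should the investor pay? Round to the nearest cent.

Level perpetuity: PV = C / r = £14,000.00 / 0.083 = £168,674.70

£168674.70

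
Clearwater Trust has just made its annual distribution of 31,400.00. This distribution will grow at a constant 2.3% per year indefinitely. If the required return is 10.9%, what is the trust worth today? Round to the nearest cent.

D₁ = D₀ × (1 + g) = 31,400.00 × 1.023 = 32,122.2000
Growing perpetuity: P = D₁ / (r − g) = 32,122.2000 / (0.109 − 0.023) = 373,513.95

373513.95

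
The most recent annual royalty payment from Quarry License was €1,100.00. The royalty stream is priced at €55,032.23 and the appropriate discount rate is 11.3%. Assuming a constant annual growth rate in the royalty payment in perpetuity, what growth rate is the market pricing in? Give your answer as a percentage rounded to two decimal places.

9.12%

P = D₀(1+g)/(r−g) ⇒ P(r−g) = D₀(1+g) ⇒ g(P+D₀) = P·r − D₀
g = (P·r − D₀)/(P + D₀) = (€55,032.23×0.113 − €1,100.00) / (€55,032.23 + €1,100.00) = 0.091189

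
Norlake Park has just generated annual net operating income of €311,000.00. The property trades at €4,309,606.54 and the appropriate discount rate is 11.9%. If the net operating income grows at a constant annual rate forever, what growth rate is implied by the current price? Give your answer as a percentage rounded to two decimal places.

4.37%

P = D₀(1+g)/(r−g) ⇒ P(r−g) = D₀(1+g) ⇒ g(P+D₀) = P·r − D₀
g = (P·r − D₀)/(P + D₀) = (€4,309,606.54×0.119 − €311,000.00) / (€4,309,606.54 + €311,000.00) = 0.043683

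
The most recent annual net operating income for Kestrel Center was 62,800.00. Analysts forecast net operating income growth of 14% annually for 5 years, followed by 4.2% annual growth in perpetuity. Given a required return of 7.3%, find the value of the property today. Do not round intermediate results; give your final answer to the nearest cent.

3235485.77

D_1 = 71592.00000
D_2 = 81614.88000
D_3 = 93040.96320
D_4 = 106066.69805
D_5 = 120916.03577
Terminal value at year 5: TV = D_5×(1+g_2)/(r−g_2) = 125994.50928/0.031 = 4064339.00894
P_0 = D_1/(1+r)^1 + D_2/(1+r)^2 + D_3/(1+r)^3 + D_4/(1+r)^4 + D_5/(1+r)^5 + TV/(1+r)^5
    = 66721.34203 + 70887.53953 + 75313.88170 + 80016.61243 + 85012.98991 + 2857533.40272 = 3235485.76832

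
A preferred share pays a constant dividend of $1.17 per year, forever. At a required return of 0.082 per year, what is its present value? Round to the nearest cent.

Level perpetuity: PV = C / r = $1.17 / 0.082 = $14.27

$14.27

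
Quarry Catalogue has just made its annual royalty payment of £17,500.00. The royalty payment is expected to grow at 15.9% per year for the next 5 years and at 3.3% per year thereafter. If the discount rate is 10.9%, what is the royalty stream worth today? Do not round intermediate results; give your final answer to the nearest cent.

£396611.58

D_1 = 20282.50000
D_2 = 23507.41750
D_3 = 27245.09688
D_4 = 31577.06729
D_5 = 36597.82099
Terminal value at year 5: TV = D_5×(1+g_2)/(r−g_2) = 37805.54908/0.076 = 497441.43524
P_0 = D_1/(1+r)^1 + D_2/(1+r)^2 + D_3/(1+r)^3 + D_4/(1+r)^4 + D_5/(1+r)^5 + TV/(1+r)^5
    = 18288.99910 + 19113.57074 + 19975.31875 + 20875.91923 + 21817.12389 + 296540.64442 = 396611.57613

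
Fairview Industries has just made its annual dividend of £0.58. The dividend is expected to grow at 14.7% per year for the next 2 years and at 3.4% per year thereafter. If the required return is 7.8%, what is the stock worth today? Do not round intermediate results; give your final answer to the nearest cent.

£16.70

D_1 = 0.66526
D_2 = 0.76305
Terminal value at year 2: TV = D_2×(1+g_2)/(r−g_2) = 0.78900/0.044 = 17.93175
P_0 = D_1/(1+r)^1 + D_2/(1+r)^2 + TV/(1+r)^2
    = 0.61712 + 0.65662 + 15.43068 = 16.70443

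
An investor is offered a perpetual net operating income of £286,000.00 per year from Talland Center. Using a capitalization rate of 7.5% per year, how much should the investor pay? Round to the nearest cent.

Level perpetuity: PV = C / r = £286,000.00 / 0.075 = £3,813,333.33

£3813333.33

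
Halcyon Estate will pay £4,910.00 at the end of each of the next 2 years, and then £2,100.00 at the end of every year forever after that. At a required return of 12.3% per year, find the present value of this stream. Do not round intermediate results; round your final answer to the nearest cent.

PV of 2-year annuity: £4,910.00 × [1 − (1+0.123)^−2] / 0.123 = 8265.55412
Perpetuity value at year 2: £2,100.00 / 0.123 = 17073.17073
PV of perpetuity: 17073.17073 / (1+0.123)^2 = 13538.00502
Total PV = 8265.55412 + 13538.00502 = 21803.55914

£21803.56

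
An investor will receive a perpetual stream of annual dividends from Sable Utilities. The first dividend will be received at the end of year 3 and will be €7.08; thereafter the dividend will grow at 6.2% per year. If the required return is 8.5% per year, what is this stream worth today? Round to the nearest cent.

€261.48

Value at end of year 2: C₁ / (r − g) = €7.08 / (0.085 − 0.062) = €307.8261
Discount to today: PV = €307.8261 / (1 + 0.085)^2 = €307.8261 / 1.177225 = €261.48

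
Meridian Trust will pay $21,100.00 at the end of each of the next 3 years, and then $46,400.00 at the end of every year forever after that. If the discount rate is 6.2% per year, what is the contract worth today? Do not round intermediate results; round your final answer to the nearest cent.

$681009.36

PV of 3-year annuity: $21,100.00 × [1 − (1+0.062)^−3] / 0.062 = 56192.49937
Perpetuity value at year 3: $46,400.00 / 0.062 = 748387.09677
PV of perpetuity: 748387.09677 / (1+0.062)^3 = 624816.86120
Total PV = 56192.49937 + 624816.86120 = 681009.36056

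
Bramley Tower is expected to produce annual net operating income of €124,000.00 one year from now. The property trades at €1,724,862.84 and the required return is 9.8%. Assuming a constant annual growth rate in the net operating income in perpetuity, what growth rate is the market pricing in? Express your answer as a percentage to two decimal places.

2.61%

P = D₁/(r−g) ⇒ g = r − D₁/P = 0.098 − €124,000.00/€1,724,862.84 = 0.026110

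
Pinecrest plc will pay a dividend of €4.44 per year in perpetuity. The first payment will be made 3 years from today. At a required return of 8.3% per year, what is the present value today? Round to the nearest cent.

€45.61

Value at end of year 2: C / r = €4.44 / 0.083 = €53.4940
Discount to today: PV = €53.4940 / (1 + 0.083)^2 = €53.4940 / 1.172889 = €45.61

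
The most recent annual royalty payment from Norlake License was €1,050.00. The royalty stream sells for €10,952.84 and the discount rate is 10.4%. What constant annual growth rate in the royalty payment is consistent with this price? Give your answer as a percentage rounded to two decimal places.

P = D₀(1+g)/(r−g) ⇒ P(r−g) = D₀(1+g) ⇒ g(P+D₀) = P·r − D₀
g = (P·r − D₀)/(P + D₀) = (€10,952.84×0.104 − €1,050.00) / (€10,952.84 + €1,050.00) = 0.007423

0.74%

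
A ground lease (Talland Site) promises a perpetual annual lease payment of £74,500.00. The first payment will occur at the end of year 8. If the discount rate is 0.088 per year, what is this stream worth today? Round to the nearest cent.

£469106.37

Value at end of year 7: C / r = £74,500.00 / 0.088 = £846,590.9091
Discount to today: PV = £846,590.9091 / (1 + 0.088)^7 = £846,590.9091 / 1.804689 = £469,106.37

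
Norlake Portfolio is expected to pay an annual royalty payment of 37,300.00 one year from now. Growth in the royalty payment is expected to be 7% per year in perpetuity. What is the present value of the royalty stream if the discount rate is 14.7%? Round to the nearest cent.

484415.58

Growing perpetuity: P = D₁ / (r − g) = 37,300.0000 / (0.147 − 0.07) = 484,415.58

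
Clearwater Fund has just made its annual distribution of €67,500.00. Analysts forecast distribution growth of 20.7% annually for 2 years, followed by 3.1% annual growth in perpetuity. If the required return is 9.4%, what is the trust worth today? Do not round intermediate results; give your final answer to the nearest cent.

D_1 = 81472.50000
D_2 = 98337.30750
Terminal value at year 2: TV = D_2×(1+g_2)/(r−g_2) = 101385.76403/0.063 = 1609297.84179
P_0 = D_1/(1+r)^1 + D_2/(1+r)^2 + TV/(1+r)^2
    = 74472.12066 + 82164.39638 + 1344626.86766 = 1501263.38470

€1501263.38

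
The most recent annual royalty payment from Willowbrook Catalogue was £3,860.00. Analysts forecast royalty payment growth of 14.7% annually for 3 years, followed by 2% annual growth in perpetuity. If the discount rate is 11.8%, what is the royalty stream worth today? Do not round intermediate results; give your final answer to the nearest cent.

£55574.87

D_1 = 4427.42000
D_2 = 5078.25074
D_3 = 5824.75360
Terminal value at year 3: TV = D_3×(1+g_2)/(r−g_2) = 5941.24867/0.098 = 60624.98644
P_0 = D_1/(1+r)^1 + D_2/(1+r)^2 + D_3/(1+r)^3 + TV/(1+r)^3
    = 3960.12522 + 4062.84761 + 4168.23454 + 43383.66559 = 55574.87296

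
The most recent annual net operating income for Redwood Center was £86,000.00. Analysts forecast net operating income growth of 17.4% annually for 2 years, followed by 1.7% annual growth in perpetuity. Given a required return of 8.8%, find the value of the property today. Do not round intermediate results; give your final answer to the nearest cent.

£1627228.93

D_1 = 100964.00000
D_2 = 118531.73600
Terminal value at year 2: TV = D_2×(1+g_2)/(r−g_2) = 120546.77551/0.071 = 1697841.90862
P_0 = D_1/(1+r)^1 + D_2/(1+r)^2 + TV/(1+r)^2
    = 92797.79412 + 100132.91387 + 1434298.21703 = 1627228.92502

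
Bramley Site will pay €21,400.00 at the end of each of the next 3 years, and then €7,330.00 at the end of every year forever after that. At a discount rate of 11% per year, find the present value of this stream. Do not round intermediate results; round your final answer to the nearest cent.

€101019.43

PV of 3-year annuity: €21,400.00 × [1 − (1+0.11)^−3] / 0.11 = 52295.49491
Perpetuity value at year 3: €7,330.00 / 0.11 = 66636.36364
PV of perpetuity: 66636.36364 / (1+0.11)^3 = 48723.93477
Total PV = 52295.49491 + 48723.93477 = 101019.42968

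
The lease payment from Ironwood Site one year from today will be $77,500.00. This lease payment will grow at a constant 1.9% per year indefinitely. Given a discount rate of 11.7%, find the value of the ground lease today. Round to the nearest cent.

Growing perpetuity: P = D₁ / (r − g) = $77,500.0000 / (0.117 − 0.019) = $790,816.33

$790816.33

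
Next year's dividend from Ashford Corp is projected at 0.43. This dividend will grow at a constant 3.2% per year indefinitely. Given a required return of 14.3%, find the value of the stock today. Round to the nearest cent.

Growing perpetuity: P = D₁ / (r − g) = 0.4300 / (0.143 − 0.032) = 3.87

3.87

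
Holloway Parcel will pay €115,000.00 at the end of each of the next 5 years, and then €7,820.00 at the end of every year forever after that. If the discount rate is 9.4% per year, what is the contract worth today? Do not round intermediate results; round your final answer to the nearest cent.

PV of 5-year annuity: €115,000.00 × [1 − (1+0.094)^−5] / 0.094 = 442705.69809
Perpetuity value at year 5: €7,820.00 / 0.094 = 83191.48936
PV of perpetuity: 83191.48936 / (1+0.094)^5 = 53087.50189
Total PV = 442705.69809 + 53087.50189 = 495793.19998

€495793.20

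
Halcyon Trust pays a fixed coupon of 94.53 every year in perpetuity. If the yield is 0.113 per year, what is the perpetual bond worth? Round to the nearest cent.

836.55

Level perpetuity: PV = C / r = 94.53 / 0.113 = 836.55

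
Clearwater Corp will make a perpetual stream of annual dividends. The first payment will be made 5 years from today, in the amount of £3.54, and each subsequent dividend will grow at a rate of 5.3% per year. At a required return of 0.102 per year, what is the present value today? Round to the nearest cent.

£48.99

Value at end of year 4: C₁ / (r − g) = £3.54 / (0.102 − 0.053) = £72.2449
Discount to today: PV = £72.2449 / (1 + 0.102)^4 = £72.2449 / 1.474777 = £48.99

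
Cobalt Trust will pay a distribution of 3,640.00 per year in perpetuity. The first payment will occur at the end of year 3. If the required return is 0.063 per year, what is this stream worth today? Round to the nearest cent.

51132.18

Value at end of year 2: C / r = 3,640.00 / 0.063 = 57,777.7778
Discount to today: PV = 57,777.7778 / (1 + 0.063)^2 = 57,777.7778 / 1.129969 = 51,132.18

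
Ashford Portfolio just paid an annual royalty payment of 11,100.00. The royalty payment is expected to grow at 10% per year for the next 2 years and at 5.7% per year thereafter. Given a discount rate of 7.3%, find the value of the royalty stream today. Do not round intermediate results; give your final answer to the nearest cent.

793706.90

D_1 = 12210.00000
D_2 = 13431.00000
Terminal value at year 2: TV = D_2×(1+g_2)/(r−g_2) = 14196.56700/0.016 = 887285.43750
P_0 = D_1/(1+r)^1 + D_2/(1+r)^2 + TV/(1+r)^2
    = 11379.31034 + 11665.64900 + 770661.93720 = 793706.89655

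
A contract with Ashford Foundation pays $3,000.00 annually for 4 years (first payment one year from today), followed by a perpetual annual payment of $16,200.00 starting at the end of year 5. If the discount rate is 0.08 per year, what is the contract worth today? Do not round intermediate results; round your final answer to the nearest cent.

$158779.93

PV of 4-year annuity: $3,000.00 × [1 − (1+0.08)^−4] / 0.08 = 9936.38052
Perpetuity value at year 4: $16,200.00 / 0.08 = 202500.00000
PV of perpetuity: 202500.00000 / (1+0.08)^4 = 148843.54519
Total PV = 9936.38052 + 148843.54519 = 158779.92571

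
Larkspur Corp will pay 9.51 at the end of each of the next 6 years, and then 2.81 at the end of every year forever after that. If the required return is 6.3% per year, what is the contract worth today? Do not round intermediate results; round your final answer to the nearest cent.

77.24

PV of 6-year annuity: 9.51 × [1 − (1+0.063)^−6] / 0.063 = 46.32620
Perpetuity value at year 6: 2.81 / 0.063 = 44.60317
PV of perpetuity: 44.60317 / (1+0.063)^6 = 30.91478
Total PV = 46.32620 + 30.91478 = 77.24098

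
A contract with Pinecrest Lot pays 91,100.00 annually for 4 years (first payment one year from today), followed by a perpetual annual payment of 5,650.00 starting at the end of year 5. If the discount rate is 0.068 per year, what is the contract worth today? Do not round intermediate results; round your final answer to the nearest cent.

PV of 4-year annuity: 91,100.00 × [1 − (1+0.068)^−4] / 0.068 = 309973.30289
Perpetuity value at year 4: 5,650.00 / 0.068 = 83088.23529
PV of perpetuity: 83088.23529 / (1+0.068)^4 = 63863.76590
Total PV = 309973.30289 + 63863.76590 = 373837.06880

373837.07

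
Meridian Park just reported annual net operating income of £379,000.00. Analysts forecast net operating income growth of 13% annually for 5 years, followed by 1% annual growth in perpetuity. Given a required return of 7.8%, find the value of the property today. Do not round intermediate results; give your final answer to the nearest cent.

D_1 = 428270.00000
D_2 = 483945.10000
D_3 = 546857.96300
D_4 = 617949.49819
D_5 = 698282.93295
Terminal value at year 5: TV = D_5×(1+g_2)/(r−g_2) = 705265.76228/0.068 = 10371555.32771
P_0 = D_1/(1+r)^1 + D_2/(1+r)^2 + D_3/(1+r)^3 + D_4/(1+r)^4 + D_5/(1+r)^5 + TV/(1+r)^5
    = 397282.00371 + 416445.88515 + 436534.18388 + 457591.49145 + 479664.55041 + 7124429.35162 = 9311947.46622

£9311947.47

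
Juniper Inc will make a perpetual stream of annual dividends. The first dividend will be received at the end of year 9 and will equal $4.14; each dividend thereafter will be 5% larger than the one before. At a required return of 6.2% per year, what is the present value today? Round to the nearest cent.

$213.22

Value at end of year 8: C₁ / (r − g) = $4.14 / (0.062 − 0.05) = $345.0000
Discount to today: PV = $345.0000 / (1 + 0.062)^8 = $345.0000 / 1.618066 = $213.22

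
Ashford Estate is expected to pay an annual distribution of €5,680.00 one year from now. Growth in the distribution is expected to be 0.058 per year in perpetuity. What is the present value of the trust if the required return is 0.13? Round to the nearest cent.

€78888.89

Growing perpetuity: P = D₁ / (r − g) = €5,680.0000 / (0.13 − 0.058) = €78,888.89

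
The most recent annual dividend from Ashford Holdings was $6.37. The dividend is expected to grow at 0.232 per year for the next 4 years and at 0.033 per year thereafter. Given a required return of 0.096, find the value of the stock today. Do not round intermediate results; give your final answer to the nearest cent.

$201.19

D_1 = 7.84784
D_2 = 9.66854
D_3 = 11.91164
D_4 = 14.67514
Terminal value at year 4: TV = D_4×(1+g_2)/(r−g_2) = 15.15942/0.063 = 240.62571
P_0 = D_1/(1+r)^1 + D_2/(1+r)^2 + D_3/(1+r)^3 + D_4/(1+r)^4 + TV/(1+r)^4
    = 7.16044 + 8.04896 + 9.04774 + 10.17045 + 166.76305 = 201.19063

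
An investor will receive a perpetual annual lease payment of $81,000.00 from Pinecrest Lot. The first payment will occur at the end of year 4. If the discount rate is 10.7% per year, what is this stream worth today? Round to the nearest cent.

Value at end of year 3: C / r = $81,000.00 / 0.107 = $757,009.3458
Discount to today: PV = $757,009.3458 / (1 + 0.107)^3 = $757,009.3458 / 1.356572 = $558,031.07

$558031.07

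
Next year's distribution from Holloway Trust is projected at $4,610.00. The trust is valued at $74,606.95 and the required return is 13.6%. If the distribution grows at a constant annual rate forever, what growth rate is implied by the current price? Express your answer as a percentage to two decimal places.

P = D₁/(r−g) ⇒ g = r − D₁/P = 0.136 − $4,610.00/$74,606.95 = 0.074210

7.42%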